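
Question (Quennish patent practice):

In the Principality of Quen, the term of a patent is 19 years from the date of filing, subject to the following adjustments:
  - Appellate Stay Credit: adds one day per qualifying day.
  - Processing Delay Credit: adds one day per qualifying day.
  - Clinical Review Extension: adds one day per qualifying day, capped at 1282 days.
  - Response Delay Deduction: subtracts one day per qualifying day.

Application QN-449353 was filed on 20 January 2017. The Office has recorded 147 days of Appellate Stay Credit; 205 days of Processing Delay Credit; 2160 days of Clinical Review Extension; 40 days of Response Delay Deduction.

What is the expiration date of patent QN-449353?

Base term: filing date + 19 years → 20 January 2036.
Appellate Stay Credit: +147 days → 15 June 2036.
Processing Delay Credit: +205 days → 6 January 2037.
Clinical Review Extension: 2160 days claimed exceeds the 1282-day cap, so +1282 days → 11 July 2040.
Response Delay Deduction: −40 days → 1 June 2040.

June 1, 2040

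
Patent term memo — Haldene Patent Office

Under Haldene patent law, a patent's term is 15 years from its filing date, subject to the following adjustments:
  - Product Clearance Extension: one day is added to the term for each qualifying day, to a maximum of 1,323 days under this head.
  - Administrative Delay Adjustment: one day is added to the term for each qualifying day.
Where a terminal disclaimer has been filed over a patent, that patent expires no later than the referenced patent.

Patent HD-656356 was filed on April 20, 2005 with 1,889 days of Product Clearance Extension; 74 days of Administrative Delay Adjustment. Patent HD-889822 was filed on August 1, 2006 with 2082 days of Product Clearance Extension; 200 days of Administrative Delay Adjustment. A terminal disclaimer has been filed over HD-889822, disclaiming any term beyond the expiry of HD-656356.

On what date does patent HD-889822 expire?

2024-02-16

Natural term of HD-889822:
  Base: filing + 15 years → 1 August 2021.
  Product Clearance Extension: 2082 days claimed exceeds the 1323-day cap, so +1323 days → 16 March 2025.
  Administrative Delay Adjustment: +200 days → 2 October 2025.
Expiry of referenced patent HD-656356:
  Base: filing + 15 years → 20 April 2020.
  Product Clearance Extension: 1889 days claimed exceeds the 1323-day cap, so +1323 days → 4 December 2023.
  Administrative Delay Adjustment: +74 days → 16 February 2024.
Terminal disclaimer: HD-889822 expires on the earlier of 2 October 2025 and 16 February 2024.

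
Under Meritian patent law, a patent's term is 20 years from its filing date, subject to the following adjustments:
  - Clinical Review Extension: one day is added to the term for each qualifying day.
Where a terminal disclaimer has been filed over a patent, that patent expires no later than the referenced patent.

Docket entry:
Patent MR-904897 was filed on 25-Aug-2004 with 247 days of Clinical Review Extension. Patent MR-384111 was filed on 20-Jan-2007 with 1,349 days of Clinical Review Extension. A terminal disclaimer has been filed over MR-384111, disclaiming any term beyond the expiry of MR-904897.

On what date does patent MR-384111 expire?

Natural term of MR-384111:
  Base: filing + 20 years → 20 January 2027.
  Clinical Review Extension: +1349 days → 30 September 2030.
Expiry of referenced patent MR-904897:
  Base: filing + 20 years → 25 August 2024.
  Clinical Review Extension: +247 days → 29 April 2025.
Terminal disclaimer: MR-384111 expires on the earlier of 30 September 2030 and 29 April 2025.

April 29, 2025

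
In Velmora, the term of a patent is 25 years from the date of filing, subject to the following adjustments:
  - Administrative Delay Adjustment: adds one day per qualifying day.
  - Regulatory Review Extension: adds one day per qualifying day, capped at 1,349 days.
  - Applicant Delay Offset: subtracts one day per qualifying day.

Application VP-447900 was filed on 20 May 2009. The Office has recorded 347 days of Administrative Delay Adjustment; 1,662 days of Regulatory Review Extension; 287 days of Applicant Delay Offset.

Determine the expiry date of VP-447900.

March 29, 2038

Base term: filing date + 25 years → 20 May 2034.
Administrative Delay Adjustment: +347 days → 2 May 2035.
Regulatory Review Extension: 1662 days claimed exceeds the 1349-day cap, so +1349 days → 10 January 2039.
Applicant Delay Offset: −287 days → 29 March 2038.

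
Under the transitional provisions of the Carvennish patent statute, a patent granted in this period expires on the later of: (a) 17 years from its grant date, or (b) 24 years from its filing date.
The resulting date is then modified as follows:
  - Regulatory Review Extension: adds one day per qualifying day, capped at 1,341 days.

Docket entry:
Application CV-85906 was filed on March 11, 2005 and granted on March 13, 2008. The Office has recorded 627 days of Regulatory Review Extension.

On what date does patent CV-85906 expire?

November 28, 2030

(a) grant + 17 years → 13 March 2025.
(b) filing + 24 years → 11 March 2029.
Later of the two: 11 March 2029.
Regulatory Review Extension: 627 days (within the 1341-day cap) → +627 days → 28 November 2030.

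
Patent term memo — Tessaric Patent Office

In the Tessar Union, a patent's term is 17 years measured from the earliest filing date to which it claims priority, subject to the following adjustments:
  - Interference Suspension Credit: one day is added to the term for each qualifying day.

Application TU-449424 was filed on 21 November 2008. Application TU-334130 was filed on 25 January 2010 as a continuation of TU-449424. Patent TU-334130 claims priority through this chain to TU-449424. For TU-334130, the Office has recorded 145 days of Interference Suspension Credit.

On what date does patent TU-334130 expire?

Earliest priority filing: 21 November 2008.
Base term: 21 November 2008 + 17 years → 21 November 2025.
Interference Suspension Credit: +145 days → 15 April 2026.

2026-04-15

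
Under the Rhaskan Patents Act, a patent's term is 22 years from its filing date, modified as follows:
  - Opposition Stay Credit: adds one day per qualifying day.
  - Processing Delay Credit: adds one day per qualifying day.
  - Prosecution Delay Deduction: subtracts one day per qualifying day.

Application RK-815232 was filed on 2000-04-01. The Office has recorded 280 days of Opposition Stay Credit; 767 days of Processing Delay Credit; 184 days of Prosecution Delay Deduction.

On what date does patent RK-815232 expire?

Base term: filing date + 22 years → 1 April 2022.
Opposition Stay Credit: +280 days → 6 January 2023.
Processing Delay Credit: +767 days → 11 February 2025.
Prosecution Delay Deduction: −184 days → 11 August 2024.

2024-08-11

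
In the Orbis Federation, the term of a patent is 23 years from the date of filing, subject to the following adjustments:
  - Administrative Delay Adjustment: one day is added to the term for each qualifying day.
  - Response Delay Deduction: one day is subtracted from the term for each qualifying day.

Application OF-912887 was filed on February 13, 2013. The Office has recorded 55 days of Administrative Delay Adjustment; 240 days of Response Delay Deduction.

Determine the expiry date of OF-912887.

August 12, 2035

Base term: filing date + 23 years → 13 February 2036.
Administrative Delay Adjustment: +55 days → 8 April 2036.
Response Delay Deduction: −240 days → 12 August 2035.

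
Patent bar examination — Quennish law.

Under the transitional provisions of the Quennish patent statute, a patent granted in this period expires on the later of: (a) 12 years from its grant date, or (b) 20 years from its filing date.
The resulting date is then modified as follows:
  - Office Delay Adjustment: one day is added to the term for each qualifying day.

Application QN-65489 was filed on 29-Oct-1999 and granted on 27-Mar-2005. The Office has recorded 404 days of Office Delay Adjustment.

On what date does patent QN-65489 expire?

December 6, 2020

(a) grant + 12 years → 27 March 2017.
(b) filing + 20 years → 29 October 2019.
Later of the two: 29 October 2019.
Office Delay Adjustment: +404 days → 6 December 2020.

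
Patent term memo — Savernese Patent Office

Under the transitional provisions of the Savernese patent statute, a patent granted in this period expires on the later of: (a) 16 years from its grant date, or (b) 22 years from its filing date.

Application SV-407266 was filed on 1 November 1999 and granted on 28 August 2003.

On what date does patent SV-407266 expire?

(a) grant + 16 years → 28 August 2019.
(b) filing + 22 years → 1 November 2021.
Later of the two: 1 November 2021.

2021-11-01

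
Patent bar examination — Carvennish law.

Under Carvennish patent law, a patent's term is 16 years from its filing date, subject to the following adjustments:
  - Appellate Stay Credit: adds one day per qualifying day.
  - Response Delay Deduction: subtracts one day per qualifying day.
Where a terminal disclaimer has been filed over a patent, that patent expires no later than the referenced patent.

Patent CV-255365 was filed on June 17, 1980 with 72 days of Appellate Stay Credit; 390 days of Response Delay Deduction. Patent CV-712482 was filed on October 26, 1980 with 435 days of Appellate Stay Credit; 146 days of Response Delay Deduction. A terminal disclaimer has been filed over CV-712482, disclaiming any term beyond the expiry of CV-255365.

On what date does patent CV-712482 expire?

August 4, 1995

Natural term of CV-712482:
  Base: filing + 16 years → 26 October 1996.
  Appellate Stay Credit: +435 days → 4 January 1998.
  Response Delay Deduction: −146 days → 11 August 1997.
Expiry of referenced patent CV-255365:
  Base: filing + 16 years → 17 June 1996.
  Appellate Stay Credit: +72 days → 28 August 1996.
  Response Delay Deduction: −390 days → 4 August 1995.
Terminal disclaimer: CV-712482 expires on the earlier of 11 August 1997 and 4 August 1995.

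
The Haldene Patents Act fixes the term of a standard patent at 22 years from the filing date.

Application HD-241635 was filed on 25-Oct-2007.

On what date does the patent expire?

Filing date + 22 years → 25 October 2029.

October 25, 2029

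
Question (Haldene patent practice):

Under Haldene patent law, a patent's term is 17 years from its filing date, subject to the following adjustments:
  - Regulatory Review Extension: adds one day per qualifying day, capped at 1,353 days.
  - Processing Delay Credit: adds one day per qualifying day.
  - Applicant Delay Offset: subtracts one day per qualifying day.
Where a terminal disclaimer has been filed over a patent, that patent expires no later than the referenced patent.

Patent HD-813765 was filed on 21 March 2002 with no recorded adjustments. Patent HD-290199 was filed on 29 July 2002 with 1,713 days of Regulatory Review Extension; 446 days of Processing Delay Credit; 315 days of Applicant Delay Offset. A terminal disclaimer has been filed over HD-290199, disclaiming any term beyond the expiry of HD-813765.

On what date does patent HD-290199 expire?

Natural term of HD-290199:
  Base: filing + 17 years → 29 July 2019.
  Regulatory Review Extension: 1713 days claimed exceeds the 1353-day cap, so +1353 days → 12 April 2023.
  Processing Delay Credit: +446 days → 1 July 2024.
  Applicant Delay Offset: −315 days → 21 August 2023.
Expiry of referenced patent HD-813765:
  Base: filing + 17 years → 21 March 2019.
Terminal disclaimer: HD-290199 expires on the earlier of 21 August 2023 and 21 March 2019.

2019-03-21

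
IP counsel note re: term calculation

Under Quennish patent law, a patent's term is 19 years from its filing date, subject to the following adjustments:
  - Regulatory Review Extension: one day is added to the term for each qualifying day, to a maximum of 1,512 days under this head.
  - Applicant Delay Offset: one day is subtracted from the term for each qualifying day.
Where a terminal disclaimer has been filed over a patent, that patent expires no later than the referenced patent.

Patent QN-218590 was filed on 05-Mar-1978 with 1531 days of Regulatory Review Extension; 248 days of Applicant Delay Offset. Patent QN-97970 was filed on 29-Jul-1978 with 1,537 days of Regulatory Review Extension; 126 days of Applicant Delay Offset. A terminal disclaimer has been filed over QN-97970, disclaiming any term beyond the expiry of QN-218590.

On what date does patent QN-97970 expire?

Natural term of QN-97970:
  Base: filing + 19 years → 29 July 1997.
  Regulatory Review Extension: 1537 days claimed exceeds the 1512-day cap, so +1512 days → 18 September 2001.
  Applicant Delay Offset: −126 days → 15 May 2001.
Expiry of referenced patent QN-218590:
  Base: filing + 19 years → 5 March 1997.
  Regulatory Review Extension: 1531 days claimed exceeds the 1512-day cap, so +1512 days → 25 April 2001.
  Applicant Delay Offset: −248 days → 20 August 2000.
Terminal disclaimer: QN-97970 expires on the earlier of 15 May 2001 and 20 August 2000.

August 20, 2000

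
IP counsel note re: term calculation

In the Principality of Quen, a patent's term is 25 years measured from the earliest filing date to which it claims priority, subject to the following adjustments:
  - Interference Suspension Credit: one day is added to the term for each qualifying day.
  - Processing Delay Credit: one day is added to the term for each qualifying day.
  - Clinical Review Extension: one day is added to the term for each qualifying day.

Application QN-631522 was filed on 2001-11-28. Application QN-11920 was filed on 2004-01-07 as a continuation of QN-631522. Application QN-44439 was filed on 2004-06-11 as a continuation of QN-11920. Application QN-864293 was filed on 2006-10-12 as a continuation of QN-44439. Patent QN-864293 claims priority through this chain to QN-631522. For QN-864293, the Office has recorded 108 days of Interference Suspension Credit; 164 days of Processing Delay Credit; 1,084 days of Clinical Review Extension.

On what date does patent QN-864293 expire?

August 15, 2030

Earliest priority filing: 28 November 2001.
Base term: 28 November 2001 + 25 years → 28 November 2026.
Interference Suspension Credit: +108 days → 16 March 2027.
Processing Delay Credit: +164 days → 27 August 2027.
Clinical Review Extension: +1084 days → 15 August 2030.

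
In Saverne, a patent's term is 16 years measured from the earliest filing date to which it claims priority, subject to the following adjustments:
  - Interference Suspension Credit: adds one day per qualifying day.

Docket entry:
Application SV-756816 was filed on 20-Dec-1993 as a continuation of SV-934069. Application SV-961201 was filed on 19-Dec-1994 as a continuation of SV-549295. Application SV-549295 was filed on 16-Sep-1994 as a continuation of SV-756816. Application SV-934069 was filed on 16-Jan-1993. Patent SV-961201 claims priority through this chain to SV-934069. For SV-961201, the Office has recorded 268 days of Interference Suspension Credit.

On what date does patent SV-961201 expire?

2009-10-11

Earliest priority filing: 16 January 1993.
Base term: 16 January 1993 + 16 years → 16 January 2009.
Interference Suspension Credit: +268 days → 11 October 2009.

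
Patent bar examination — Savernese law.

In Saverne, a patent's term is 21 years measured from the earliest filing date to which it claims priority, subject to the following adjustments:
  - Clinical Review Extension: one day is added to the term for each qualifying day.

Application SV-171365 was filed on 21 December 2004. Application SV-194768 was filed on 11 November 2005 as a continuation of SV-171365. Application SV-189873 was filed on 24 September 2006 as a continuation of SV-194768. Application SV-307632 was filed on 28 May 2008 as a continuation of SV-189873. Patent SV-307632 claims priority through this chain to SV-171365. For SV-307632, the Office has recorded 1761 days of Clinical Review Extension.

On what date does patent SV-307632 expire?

October 17, 2030

Earliest priority filing: 21 December 2004.
Base term: 21 December 2004 + 21 years → 21 December 2025.
Clinical Review Extension: +1761 days → 17 October 2030.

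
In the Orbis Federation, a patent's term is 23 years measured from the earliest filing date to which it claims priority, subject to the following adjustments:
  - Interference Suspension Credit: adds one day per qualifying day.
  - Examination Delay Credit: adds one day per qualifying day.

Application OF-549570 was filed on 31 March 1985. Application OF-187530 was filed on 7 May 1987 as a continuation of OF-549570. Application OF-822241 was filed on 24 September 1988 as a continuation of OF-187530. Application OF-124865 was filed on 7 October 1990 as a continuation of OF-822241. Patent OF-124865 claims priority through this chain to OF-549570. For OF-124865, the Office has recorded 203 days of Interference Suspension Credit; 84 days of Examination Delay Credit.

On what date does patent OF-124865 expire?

Earliest priority filing: 31 March 1985.
Base term: 31 March 1985 + 23 years → 31 March 2008.
Interference Suspension Credit: +203 days → 20 October 2008.
Examination Delay Credit: +84 days → 12 January 2009.

2009-01-12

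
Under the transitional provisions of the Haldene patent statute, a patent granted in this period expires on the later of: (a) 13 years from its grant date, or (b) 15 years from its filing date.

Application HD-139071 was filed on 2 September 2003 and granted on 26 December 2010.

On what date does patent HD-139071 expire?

December 26, 2023

(a) grant + 13 years → 26 December 2023.
(b) filing + 15 years → 2 September 2018.
Later of the two: 26 December 2023.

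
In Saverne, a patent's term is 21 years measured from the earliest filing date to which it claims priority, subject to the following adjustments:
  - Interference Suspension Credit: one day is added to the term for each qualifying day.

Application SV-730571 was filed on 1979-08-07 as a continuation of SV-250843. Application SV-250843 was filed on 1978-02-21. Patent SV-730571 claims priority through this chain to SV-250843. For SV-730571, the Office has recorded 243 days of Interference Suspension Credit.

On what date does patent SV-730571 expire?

October 22, 1999

Earliest priority filing: 21 February 1978.
Base term: 21 February 1978 + 21 years → 21 February 1999.
Interference Suspension Credit: +243 days → 22 October 1999.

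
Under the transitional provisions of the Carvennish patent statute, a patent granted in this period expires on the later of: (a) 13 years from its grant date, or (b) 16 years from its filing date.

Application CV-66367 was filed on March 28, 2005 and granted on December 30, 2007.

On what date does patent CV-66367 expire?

(a) grant + 13 years → 30 December 2020.
(b) filing + 16 years → 28 March 2021.
Later of the two: 28 March 2021.

2021-03-28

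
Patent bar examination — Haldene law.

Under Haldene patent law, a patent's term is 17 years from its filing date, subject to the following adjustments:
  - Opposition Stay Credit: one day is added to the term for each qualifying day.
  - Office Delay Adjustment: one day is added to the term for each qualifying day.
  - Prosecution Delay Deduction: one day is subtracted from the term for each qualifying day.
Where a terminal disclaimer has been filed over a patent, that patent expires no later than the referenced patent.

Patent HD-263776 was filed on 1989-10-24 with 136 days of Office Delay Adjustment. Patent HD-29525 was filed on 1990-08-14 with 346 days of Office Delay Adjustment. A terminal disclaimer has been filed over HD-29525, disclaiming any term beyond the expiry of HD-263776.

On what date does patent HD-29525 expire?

2007-03-09

Natural term of HD-29525:
  Base: filing + 17 years → 14 August 2007.
  Office Delay Adjustment: +346 days → 25 July 2008.
Expiry of referenced patent HD-263776:
  Base: filing + 17 years → 24 October 2006.
  Office Delay Adjustment: +136 days → 9 March 2007.
Terminal disclaimer: HD-29525 expires on the earlier of 25 July 2008 and 9 March 2007.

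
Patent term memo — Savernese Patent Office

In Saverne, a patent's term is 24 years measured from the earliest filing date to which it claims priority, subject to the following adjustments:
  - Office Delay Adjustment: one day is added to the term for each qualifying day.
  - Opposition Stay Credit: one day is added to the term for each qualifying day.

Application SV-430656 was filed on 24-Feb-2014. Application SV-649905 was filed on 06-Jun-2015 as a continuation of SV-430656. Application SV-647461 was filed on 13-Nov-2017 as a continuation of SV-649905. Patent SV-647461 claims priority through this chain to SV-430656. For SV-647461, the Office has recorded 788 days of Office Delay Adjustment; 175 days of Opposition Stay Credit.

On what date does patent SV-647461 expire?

Earliest priority filing: 24 February 2014.
Base term: 24 February 2014 + 24 years → 24 February 2038.
Office Delay Adjustment: +788 days → 22 April 2040.
Opposition Stay Credit: +175 days → 14 October 2040.

2040-10-14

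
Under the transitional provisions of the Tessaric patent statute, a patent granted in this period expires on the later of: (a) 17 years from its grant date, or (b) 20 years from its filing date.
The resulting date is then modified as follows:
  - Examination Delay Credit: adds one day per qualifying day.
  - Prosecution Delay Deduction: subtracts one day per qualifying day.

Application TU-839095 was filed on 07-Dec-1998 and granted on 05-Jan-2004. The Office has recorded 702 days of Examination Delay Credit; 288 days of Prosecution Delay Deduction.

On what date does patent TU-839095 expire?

(a) grant + 17 years → 5 January 2021.
(b) filing + 20 years → 7 December 2018.
Later of the two: 5 January 2021.
Examination Delay Credit: +702 days → 8 December 2022.
Prosecution Delay Deduction: −288 days → 23 February 2022.

2022-02-23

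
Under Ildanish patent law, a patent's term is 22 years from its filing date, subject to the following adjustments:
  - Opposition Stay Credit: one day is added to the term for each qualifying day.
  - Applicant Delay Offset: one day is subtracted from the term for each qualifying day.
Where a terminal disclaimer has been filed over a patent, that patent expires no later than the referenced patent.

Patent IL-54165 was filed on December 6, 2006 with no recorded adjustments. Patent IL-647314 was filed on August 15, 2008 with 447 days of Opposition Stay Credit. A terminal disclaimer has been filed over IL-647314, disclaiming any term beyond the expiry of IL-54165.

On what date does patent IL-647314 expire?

Natural term of IL-647314:
  Base: filing + 22 years → 15 August 2030.
  Opposition Stay Credit: +447 days → 5 November 2031.
Expiry of referenced patent IL-54165:
  Base: filing + 22 years → 6 December 2028.
Terminal disclaimer: IL-647314 expires on the earlier of 5 November 2031 and 6 December 2028.

December 6, 2028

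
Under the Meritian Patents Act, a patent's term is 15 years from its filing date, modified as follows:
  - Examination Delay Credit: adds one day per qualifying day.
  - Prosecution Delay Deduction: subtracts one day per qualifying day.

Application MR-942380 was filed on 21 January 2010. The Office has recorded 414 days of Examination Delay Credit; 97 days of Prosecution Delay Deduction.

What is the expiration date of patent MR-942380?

2025-12-04

Base term: filing date + 15 years → 21 January 2025.
Examination Delay Credit: +414 days → 11 March 2026.
Prosecution Delay Deduction: −97 days → 4 December 2025.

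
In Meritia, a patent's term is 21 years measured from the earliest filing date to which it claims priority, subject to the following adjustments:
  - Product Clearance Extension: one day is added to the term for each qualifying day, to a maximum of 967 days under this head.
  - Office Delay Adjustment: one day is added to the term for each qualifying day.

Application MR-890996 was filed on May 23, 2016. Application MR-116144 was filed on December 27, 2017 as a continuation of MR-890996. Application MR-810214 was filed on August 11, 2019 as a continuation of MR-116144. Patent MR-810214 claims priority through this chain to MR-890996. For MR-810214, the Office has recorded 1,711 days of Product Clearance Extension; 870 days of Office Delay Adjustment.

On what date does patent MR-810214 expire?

June 3, 2042

Earliest priority filing: 23 May 2016.
Base term: 23 May 2016 + 21 years → 23 May 2037.
Product Clearance Extension: 1711 days claimed exceeds the 967-day cap, so +967 days → 15 January 2040.
Office Delay Adjustment: +870 days → 3 June 2042.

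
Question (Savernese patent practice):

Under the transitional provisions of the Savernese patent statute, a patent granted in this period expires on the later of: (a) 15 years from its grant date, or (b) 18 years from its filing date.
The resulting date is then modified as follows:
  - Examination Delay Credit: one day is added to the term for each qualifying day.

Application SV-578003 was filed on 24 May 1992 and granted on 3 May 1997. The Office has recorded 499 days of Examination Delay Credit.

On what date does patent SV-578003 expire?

(a) grant + 15 years → 3 May 2012.
(b) filing + 18 years → 24 May 2010.
Later of the two: 3 May 2012.
Examination Delay Credit: +499 days → 14 September 2013.

September 14, 2013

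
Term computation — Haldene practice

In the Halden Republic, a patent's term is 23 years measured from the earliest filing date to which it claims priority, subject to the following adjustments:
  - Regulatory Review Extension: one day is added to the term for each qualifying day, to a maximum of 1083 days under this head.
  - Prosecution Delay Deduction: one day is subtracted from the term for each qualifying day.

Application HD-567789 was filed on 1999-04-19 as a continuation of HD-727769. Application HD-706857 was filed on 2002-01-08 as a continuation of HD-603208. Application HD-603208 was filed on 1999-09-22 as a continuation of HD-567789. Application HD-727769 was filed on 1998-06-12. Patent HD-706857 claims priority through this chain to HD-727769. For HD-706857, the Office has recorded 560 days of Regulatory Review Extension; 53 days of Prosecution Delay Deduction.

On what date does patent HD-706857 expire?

November 1, 2022

Earliest priority filing: 12 June 1998.
Base term: 12 June 1998 + 23 years → 12 June 2021.
Regulatory Review Extension: 560 days (within the 1083-day cap) → +560 days → 24 December 2022.
Prosecution Delay Deduction: −53 days → 1 November 2022.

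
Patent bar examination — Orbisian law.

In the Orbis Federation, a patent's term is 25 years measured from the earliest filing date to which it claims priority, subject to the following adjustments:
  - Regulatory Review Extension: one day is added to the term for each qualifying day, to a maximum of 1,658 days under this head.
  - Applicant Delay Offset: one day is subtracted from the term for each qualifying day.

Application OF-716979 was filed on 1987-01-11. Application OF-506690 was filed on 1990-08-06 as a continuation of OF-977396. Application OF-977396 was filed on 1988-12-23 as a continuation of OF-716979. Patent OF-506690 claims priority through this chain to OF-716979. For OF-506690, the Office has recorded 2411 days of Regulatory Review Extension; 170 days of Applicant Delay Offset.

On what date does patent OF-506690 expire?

February 7, 2016

Earliest priority filing: 11 January 1987.
Base term: 11 January 1987 + 25 years → 11 January 2012.
Regulatory Review Extension: 2411 days claimed exceeds the 1658-day cap, so +1658 days → 26 July 2016.
Applicant Delay Offset: −170 days → 7 February 2016.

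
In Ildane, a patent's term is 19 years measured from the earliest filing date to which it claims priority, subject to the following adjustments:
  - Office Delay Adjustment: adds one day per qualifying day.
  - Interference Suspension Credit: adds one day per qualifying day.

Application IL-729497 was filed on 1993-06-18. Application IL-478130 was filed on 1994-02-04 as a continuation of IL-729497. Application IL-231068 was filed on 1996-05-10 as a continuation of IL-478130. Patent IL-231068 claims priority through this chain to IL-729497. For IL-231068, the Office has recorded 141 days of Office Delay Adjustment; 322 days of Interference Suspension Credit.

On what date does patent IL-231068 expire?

2013-09-24

Earliest priority filing: 18 June 1993.
Base term: 18 June 1993 + 19 years → 18 June 2012.
Office Delay Adjustment: +141 days → 6 November 2012.
Interference Suspension Credit: +322 days → 24 September 2013.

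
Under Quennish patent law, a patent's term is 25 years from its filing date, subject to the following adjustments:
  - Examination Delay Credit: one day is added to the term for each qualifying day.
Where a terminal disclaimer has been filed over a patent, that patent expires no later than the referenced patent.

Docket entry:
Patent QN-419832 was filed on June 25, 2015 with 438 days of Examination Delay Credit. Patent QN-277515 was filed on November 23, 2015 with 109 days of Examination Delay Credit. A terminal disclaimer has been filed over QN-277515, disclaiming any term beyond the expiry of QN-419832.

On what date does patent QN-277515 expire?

Natural term of QN-277515:
  Base: filing + 25 years → 23 November 2040.
  Examination Delay Credit: +109 days → 12 March 2041.
Expiry of referenced patent QN-419832:
  Base: filing + 25 years → 25 June 2040.
  Examination Delay Credit: +438 days → 6 September 2041.
Terminal disclaimer: QN-277515 expires on the earlier of 12 March 2041 and 6 September 2041.

March 12, 2041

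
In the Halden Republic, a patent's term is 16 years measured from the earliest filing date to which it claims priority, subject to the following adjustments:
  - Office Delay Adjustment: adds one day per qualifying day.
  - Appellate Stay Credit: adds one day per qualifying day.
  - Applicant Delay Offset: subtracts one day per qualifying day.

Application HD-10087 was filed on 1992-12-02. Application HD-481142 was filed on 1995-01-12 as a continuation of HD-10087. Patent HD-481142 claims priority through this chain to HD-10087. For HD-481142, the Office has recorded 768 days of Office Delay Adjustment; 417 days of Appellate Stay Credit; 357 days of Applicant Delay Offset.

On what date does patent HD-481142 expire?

2011-03-10

Earliest priority filing: 2 December 1992.
Base term: 2 December 1992 + 16 years → 2 December 2008.
Office Delay Adjustment: +768 days → 9 January 2011.
Appellate Stay Credit: +417 days → 1 March 2012.
Applicant Delay Offset: −357 days → 10 March 2011.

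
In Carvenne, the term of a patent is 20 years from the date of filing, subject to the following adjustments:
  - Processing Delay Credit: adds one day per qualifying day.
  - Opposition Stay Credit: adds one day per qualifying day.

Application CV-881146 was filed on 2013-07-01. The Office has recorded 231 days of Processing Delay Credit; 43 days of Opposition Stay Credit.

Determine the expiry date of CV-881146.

Base term: filing date + 20 years → 1 July 2033.
Processing Delay Credit: +231 days → 17 February 2034.
Opposition Stay Credit: +43 days → 1 April 2034.

2034-04-01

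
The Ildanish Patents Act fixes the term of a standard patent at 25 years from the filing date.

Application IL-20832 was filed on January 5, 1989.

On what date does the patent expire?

Filing date + 25 years → 5 January 2014.

2014-01-05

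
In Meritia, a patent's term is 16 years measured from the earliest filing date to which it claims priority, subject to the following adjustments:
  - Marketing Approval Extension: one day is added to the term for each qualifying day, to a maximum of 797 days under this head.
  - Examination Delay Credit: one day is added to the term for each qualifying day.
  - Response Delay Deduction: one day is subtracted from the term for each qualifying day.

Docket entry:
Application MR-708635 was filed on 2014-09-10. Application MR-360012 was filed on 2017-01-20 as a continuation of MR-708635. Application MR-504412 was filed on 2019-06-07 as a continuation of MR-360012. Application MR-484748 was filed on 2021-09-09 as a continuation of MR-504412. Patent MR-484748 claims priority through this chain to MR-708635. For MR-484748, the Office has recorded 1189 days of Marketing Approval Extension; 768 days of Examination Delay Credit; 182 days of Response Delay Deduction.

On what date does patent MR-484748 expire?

2034-06-24

Earliest priority filing: 10 September 2014.
Base term: 10 September 2014 + 16 years → 10 September 2030.
Marketing Approval Extension: 1189 days claimed exceeds the 797-day cap, so +797 days → 15 November 2032.
Examination Delay Credit: +768 days → 23 December 2034.
Response Delay Deduction: −182 days → 24 June 2034.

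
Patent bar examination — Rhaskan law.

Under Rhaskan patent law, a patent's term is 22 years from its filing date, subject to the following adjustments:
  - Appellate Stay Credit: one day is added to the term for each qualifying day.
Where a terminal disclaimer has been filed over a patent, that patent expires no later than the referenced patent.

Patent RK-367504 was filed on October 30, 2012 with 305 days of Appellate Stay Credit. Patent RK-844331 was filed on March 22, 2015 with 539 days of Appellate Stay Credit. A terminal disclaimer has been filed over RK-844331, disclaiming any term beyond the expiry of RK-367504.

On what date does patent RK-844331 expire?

Natural term of RK-844331:
  Base: filing + 22 years → 22 March 2037.
  Appellate Stay Credit: +539 days → 12 September 2038.
Expiry of referenced patent RK-367504:
  Base: filing + 22 years → 30 October 2034.
  Appellate Stay Credit: +305 days → 31 August 2035.
Terminal disclaimer: RK-844331 expires on the earlier of 12 September 2038 and 31 August 2035.

2035-08-31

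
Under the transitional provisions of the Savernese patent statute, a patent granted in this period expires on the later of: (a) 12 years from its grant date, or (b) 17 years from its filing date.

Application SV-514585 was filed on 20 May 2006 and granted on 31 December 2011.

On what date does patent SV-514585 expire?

(a) grant + 12 years → 31 December 2023.
(b) filing + 17 years → 20 May 2023.
Later of the two: 31 December 2023.

2023-12-31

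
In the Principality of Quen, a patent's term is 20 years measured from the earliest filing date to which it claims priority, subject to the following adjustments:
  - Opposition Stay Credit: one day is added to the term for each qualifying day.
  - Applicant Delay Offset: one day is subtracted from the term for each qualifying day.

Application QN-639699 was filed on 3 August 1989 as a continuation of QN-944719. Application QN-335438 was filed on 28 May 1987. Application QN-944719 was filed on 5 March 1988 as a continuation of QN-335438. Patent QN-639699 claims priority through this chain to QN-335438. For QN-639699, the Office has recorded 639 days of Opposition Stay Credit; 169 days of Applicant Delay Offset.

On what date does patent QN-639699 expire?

2008-09-09

Earliest priority filing: 28 May 1987.
Base term: 28 May 1987 + 20 years → 28 May 2007.
Opposition Stay Credit: +639 days → 25 February 2009.
Applicant Delay Offset: −169 days → 9 September 2008.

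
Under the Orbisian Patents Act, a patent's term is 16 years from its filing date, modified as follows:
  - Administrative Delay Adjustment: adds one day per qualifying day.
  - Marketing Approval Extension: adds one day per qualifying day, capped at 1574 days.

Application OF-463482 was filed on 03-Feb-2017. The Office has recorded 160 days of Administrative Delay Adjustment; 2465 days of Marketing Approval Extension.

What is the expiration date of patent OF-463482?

2037-11-03

Base term: filing date + 16 years → 3 February 2033.
Administrative Delay Adjustment: +160 days → 13 July 2033.
Marketing Approval Extension: 2465 days claimed exceeds the 1574-day cap, so +1574 days → 3 November 2037.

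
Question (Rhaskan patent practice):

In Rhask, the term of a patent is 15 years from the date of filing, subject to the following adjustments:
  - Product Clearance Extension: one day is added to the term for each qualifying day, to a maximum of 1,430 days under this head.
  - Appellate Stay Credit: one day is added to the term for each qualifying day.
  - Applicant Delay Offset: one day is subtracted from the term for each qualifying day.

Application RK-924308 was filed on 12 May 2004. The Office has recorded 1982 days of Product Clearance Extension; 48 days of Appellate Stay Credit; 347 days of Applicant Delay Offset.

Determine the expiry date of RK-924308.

2022-06-16

Base term: filing date + 15 years → 12 May 2019.
Product Clearance Extension: 1982 days claimed exceeds the 1430-day cap, so +1430 days → 11 April 2023.
Appellate Stay Credit: +48 days → 29 May 2023.
Applicant Delay Offset: −347 days → 16 June 2022.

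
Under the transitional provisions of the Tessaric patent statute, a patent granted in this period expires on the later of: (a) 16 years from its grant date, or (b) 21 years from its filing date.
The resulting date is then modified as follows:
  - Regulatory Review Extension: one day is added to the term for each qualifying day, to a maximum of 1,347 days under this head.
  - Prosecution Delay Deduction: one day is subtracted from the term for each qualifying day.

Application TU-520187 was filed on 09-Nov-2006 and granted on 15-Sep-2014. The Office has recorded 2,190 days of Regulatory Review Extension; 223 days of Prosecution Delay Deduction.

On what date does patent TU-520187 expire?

(a) grant + 16 years → 15 September 2030.
(b) filing + 21 years → 9 November 2027.
Later of the two: 15 September 2030.
Regulatory Review Extension: 2190 days claimed exceeds the 1347-day cap, so +1347 days → 24 May 2034.
Prosecution Delay Deduction: −223 days → 13 October 2033.

2033-10-13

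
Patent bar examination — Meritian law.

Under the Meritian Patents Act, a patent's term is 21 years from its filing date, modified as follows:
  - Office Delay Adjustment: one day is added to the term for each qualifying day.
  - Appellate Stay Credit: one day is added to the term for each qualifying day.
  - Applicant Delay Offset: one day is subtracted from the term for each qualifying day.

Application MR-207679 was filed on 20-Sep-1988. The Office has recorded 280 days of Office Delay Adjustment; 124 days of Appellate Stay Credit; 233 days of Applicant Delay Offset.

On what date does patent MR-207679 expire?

Base term: filing date + 21 years → 20 September 2009.
Office Delay Adjustment: +280 days → 27 June 2010.
Appellate Stay Credit: +124 days → 29 October 2010.
Applicant Delay Offset: −233 days → 10 March 2010.

March 10, 2010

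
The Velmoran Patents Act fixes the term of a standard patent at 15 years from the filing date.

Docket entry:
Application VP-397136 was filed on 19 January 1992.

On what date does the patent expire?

2007-01-19

Filing date + 15 years → 19 January 2007.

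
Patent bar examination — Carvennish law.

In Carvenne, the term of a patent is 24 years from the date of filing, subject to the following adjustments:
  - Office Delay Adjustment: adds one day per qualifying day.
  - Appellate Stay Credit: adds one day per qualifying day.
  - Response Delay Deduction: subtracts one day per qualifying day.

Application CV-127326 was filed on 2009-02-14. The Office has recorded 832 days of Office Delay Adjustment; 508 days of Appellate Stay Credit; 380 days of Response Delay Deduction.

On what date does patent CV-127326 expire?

2035-10-02

Base term: filing date + 24 years → 14 February 2033.
Office Delay Adjustment: +832 days → 27 May 2035.
Appellate Stay Credit: +508 days → 16 October 2036.
Response Delay Deduction: −380 days → 2 October 2035.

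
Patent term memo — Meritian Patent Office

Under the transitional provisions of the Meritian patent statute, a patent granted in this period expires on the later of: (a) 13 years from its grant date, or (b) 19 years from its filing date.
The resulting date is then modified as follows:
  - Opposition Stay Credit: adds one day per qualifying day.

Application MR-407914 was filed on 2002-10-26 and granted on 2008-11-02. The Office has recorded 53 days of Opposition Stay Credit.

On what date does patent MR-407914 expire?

2021-12-25

(a) grant + 13 years → 2 November 2021.
(b) filing + 19 years → 26 October 2021.
Later of the two: 2 November 2021.
Opposition Stay Credit: +53 days → 25 December 2021.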